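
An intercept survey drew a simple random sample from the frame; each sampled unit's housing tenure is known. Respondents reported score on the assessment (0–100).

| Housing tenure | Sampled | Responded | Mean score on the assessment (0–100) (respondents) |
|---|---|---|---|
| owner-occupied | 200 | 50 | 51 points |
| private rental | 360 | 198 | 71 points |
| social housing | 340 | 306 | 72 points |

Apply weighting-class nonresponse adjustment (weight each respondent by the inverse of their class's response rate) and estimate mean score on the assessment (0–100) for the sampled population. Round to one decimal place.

66.9

Class response rates: owner-occupied 50/200 = 25%, private rental 198/360 = 55%, social housing 306/340 = 90%.
Each respondent's weight = sampled/responded in their class; summing within a class gives n_sampled, so:
  owner-occupied: 200 × 51 = 10,200
  private rental: 360 × 71 = 25,560
  social housing: 340 × 72 = 24,480
Adjusted estimate = 60,240 / 900 = 66.9333 → 66.9.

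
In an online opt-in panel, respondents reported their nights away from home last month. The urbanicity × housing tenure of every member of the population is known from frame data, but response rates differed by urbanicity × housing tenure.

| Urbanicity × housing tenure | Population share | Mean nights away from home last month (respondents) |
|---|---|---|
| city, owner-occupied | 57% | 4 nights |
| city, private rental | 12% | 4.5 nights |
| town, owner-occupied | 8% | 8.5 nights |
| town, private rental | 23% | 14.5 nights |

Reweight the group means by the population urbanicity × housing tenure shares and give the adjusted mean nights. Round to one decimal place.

6.8

Reweight to the known urbanicity × housing tenure distribution:
  city, owner-occupied: 0.57 × 4 = 2.28
  city, private rental: 0.12 × 4.5 = 0.54
  town, owner-occupied: 0.08 × 8.5 = 0.68
  town, private rental: 0.23 × 14.5 = 3.335
Post-stratified estimate = 6.835 → 6.8.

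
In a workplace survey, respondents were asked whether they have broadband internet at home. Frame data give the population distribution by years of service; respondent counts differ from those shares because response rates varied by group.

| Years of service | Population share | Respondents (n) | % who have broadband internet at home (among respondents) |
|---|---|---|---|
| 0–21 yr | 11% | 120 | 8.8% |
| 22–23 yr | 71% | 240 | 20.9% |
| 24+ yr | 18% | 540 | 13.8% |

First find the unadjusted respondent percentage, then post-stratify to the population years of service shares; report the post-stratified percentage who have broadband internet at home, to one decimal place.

18.3%

Naive respondent-only estimate (weights = respondent counts):
  (120/900)×8.8 + (240/900)×20.9 + (540/900)×13.8 = 15.0267%
Post-stratified estimate weights by population shares:
  0.11×8.8 + 0.71×20.9 + 0.18×13.8 = 18.291%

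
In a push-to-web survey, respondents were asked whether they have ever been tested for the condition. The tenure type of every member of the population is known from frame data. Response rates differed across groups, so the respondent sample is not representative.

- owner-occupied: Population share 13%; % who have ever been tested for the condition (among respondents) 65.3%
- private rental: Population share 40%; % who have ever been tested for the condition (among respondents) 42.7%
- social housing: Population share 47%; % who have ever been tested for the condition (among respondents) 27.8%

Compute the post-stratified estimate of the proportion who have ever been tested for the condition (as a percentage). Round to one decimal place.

38.6%

Reweight to the known tenure type distribution:
  owner-occupied: 0.13 × 65.3 = 8.489
  private rental: 0.4 × 42.7 = 17.08
  social housing: 0.47 × 27.8 = 13.066
Post-stratified estimate = 38.635 → 38.6%.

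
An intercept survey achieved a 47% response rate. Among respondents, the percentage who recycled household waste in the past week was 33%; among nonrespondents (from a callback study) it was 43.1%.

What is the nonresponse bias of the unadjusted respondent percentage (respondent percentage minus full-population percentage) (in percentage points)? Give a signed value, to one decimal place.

Nonresponse fraction = 1 − 0.47 = 0.53.
Bias = (nonresponse fraction) × (respondent percentage − nonrespondent percentage)
     = 0.53 × (33 − 43.1) = 0.53 × -10.1 = -5.353.

-5.4 percentage points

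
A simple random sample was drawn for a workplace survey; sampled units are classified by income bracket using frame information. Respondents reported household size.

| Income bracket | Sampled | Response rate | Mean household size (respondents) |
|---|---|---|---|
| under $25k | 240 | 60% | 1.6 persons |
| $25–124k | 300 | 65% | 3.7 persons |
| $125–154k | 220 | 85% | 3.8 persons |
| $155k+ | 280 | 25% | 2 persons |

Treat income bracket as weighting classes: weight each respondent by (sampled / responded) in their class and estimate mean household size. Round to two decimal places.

2.78

Weighting each respondent by the inverse class response rate inflates each class back to its sampled size, so the class weight is n_sampled:
  under $25k: 240 × 1.6 = 384
  $25–124k: 300 × 3.7 = 1110
  $125–154k: 220 × 3.8 = 836
  $155k+: 280 × 2 = 560
Adjusted estimate = 2890 / 1,040 = 2.77885 → 2.78.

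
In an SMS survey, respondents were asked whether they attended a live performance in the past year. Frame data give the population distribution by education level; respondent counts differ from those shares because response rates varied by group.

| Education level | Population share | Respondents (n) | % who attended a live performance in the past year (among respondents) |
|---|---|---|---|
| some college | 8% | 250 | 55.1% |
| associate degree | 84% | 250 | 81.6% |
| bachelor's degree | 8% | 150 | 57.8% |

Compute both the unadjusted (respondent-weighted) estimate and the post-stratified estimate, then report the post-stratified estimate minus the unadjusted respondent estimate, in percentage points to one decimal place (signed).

+11.7 percentage points

Naive respondent-only estimate (weights = respondent counts):
  (250/650)×55.1 + (250/650)×81.6 + (150/650)×57.8 = 65.9154%
Post-stratifying to population shares instead:
  0.08×55.1 + 0.84×81.6 + 0.08×57.8 = 77.576%
Difference = 77.576 − 65.9154 = 11.6606 pp.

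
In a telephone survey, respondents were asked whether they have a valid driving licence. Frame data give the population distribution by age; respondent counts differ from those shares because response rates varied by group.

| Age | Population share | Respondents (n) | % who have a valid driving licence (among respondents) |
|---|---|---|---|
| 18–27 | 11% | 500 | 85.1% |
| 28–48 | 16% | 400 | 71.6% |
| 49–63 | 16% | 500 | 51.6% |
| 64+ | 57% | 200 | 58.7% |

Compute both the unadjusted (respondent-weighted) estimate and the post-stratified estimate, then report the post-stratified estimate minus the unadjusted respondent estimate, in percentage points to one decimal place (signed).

-5.4 percentage points

Unadjusted (pooled respondent) estimate weights by respondent counts:
  (500/1600)×85.1 + (400/1600)×71.6 + (500/1600)×51.6 + (200/1600)×58.7 = 67.9562%
Reweighting by population age shares:
  0.11×85.1 + 0.16×71.6 + 0.16×51.6 + 0.57×58.7 = 62.532%
Difference = 62.532 − 67.9562 = -5.4243 pp.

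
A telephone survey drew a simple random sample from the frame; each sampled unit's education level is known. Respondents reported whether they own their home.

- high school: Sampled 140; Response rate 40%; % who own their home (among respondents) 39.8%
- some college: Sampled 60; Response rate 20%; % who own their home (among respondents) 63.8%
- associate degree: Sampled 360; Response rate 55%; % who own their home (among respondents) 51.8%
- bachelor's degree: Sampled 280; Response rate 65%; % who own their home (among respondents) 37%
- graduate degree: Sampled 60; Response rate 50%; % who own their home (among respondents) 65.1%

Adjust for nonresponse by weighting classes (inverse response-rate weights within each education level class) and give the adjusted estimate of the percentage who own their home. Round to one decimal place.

47.0%

Each respondent's weight = sampled/responded in their class; summing within a class gives n_sampled, so:
  high school: 140 × 39.8 = 5572
  some college: 60 × 63.8 = 3828
  associate degree: 360 × 51.8 = 18,648
  bachelor's degree: 280 × 37 = 10,360
  graduate degree: 60 × 65.1 = 3906
Adjusted estimate = 42,314 / 900 = 47.0156 → 47.0%.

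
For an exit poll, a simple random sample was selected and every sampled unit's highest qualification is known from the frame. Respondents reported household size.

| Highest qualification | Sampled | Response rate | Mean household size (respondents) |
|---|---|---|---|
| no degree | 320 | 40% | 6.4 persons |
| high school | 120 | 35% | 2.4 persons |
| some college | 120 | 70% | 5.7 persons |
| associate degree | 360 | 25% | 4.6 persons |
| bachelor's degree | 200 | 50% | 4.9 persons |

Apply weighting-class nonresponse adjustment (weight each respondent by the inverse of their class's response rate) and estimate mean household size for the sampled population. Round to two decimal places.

5.05

Weighting each respondent by the inverse class response rate inflates each class back to its sampled size, so the class weight is n_sampled:
  no degree: 320 × 6.4 = 2048
  high school: 120 × 2.4 = 288
  some college: 120 × 5.7 = 684
  associate degree: 360 × 4.6 = 1656
  bachelor's degree: 200 × 4.9 = 980
Adjusted estimate = 5656 / 1,120 = 5.05 → 5.05.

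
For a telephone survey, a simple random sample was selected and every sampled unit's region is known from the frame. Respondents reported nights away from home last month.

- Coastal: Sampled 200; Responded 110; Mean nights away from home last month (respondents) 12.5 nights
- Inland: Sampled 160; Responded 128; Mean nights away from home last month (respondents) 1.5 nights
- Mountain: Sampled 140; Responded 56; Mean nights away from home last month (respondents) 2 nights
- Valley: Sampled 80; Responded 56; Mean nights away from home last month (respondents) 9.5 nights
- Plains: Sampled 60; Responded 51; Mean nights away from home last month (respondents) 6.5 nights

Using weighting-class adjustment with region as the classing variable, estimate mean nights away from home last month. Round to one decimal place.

Class response rates: Coastal 110/200 = 55%, Inland 128/160 = 80%, Mountain 56/140 = 40%, Valley 56/80 = 70%, Plains 51/60 = 85%.
Inverse-response-rate weighting restores each class to its sampled count, so class totals weight by n_sampled:
  Coastal: 200 × 12.5 = 2500
  Inland: 160 × 1.5 = 240
  Mountain: 140 × 2 = 280
  Valley: 80 × 9.5 = 760
  Plains: 60 × 6.5 = 390
Adjusted estimate = 4170 / 640 = 6.51562 → 6.5.

6.5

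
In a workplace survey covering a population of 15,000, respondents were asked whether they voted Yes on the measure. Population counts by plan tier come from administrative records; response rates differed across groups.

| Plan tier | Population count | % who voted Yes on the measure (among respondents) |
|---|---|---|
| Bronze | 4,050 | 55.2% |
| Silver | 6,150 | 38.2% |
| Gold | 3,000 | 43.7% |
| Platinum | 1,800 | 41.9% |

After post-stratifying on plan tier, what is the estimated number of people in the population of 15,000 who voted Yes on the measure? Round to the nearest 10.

6,650

Estimated count per cell = population count × respondent percentage:
  Bronze: 4,050 × 55.2% = 2235.6
  Silver: 6,150 × 38.2% = 2349.3
  Gold: 3,000 × 43.7% = 1311
  Platinum: 1,800 × 41.9% = 754.2
Estimated total = 6650.1 → 6,650.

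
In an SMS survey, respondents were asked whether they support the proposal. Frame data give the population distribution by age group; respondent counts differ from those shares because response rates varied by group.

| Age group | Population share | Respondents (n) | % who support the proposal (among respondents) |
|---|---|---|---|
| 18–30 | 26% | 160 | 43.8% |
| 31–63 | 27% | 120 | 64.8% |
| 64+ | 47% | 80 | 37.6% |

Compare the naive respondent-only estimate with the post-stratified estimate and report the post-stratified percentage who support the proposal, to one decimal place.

Without adjustment, the pooled respondent share is:
  (160/360)×43.8 + (120/360)×64.8 + (80/360)×37.6 = 49.4222%
Reweighting by population age group shares:
  0.26×43.8 + 0.27×64.8 + 0.47×37.6 = 46.556%

46.6%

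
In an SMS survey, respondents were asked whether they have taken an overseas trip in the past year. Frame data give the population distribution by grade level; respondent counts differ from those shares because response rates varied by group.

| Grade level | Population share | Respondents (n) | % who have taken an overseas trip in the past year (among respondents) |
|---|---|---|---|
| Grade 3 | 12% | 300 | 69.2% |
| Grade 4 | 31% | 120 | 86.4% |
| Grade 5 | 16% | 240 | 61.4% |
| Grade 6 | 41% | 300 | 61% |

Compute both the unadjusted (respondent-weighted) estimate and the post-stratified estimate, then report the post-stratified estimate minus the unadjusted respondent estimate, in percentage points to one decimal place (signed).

+3.1 percentage points

Unadjusted (pooled respondent) estimate weights by respondent counts:
  (300/960)×69.2 + (120/960)×86.4 + (240/960)×61.4 + (300/960)×61 = 66.8375%
Reweighting by population grade level shares:
  0.12×69.2 + 0.31×86.4 + 0.16×61.4 + 0.41×61 = 69.922%
Difference = 69.922 − 66.8375 = 3.0845 pp.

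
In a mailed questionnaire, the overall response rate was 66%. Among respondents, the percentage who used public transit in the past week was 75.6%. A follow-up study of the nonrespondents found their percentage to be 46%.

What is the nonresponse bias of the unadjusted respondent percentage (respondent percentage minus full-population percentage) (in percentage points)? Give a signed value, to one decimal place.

+10.1 percentage points

Nonresponse fraction = 1 − 0.66 = 0.34.
Bias = (nonresponse fraction) × (respondent percentage − nonrespondent percentage)
     = 0.34 × (75.6 − 46) = 0.34 × 29.6 = 10.064.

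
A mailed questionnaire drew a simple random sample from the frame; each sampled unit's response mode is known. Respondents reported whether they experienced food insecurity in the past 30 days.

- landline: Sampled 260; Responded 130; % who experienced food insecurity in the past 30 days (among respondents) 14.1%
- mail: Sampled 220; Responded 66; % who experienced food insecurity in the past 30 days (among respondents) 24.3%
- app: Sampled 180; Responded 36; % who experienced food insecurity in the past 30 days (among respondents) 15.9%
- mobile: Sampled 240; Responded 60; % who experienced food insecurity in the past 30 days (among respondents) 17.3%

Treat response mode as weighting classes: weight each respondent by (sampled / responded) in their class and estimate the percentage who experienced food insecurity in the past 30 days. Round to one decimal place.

Response rates by class: landline 130/260 = 50%, mail 66/220 = 30%, app 36/180 = 20%, mobile 60/240 = 25%.
Inverse-response-rate weighting restores each class to its sampled count, so class totals weight by n_sampled:
  landline: 260 × 14.1 = 3666
  mail: 220 × 24.3 = 5346
  app: 180 × 15.9 = 2862
  mobile: 240 × 17.3 = 4152
Adjusted estimate = 16,026 / 900 = 17.8067 → 17.8%.

17.8%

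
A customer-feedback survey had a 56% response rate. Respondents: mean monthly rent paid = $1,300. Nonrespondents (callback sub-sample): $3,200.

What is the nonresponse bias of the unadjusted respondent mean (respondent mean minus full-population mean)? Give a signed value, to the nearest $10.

Nonresponse fraction = 1 − 0.56 = 0.44.
Bias = (nonresponse fraction) × (respondent mean − nonrespondent mean)
     = 0.44 × (1300 − 3200) = 0.44 × -1900 = -836.

-$840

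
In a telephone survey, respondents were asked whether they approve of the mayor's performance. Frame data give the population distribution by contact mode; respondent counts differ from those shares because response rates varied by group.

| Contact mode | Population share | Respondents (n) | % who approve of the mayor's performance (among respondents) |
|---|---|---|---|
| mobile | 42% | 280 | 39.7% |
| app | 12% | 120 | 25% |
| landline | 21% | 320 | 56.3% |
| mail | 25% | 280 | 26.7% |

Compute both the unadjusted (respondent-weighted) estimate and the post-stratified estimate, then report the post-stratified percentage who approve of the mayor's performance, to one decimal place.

Unadjusted (pooled respondent) estimate weights by respondent counts:
  (280/1000)×39.7 + (120/1000)×25 + (320/1000)×56.3 + (280/1000)×26.7 = 39.608%
Post-stratified estimate weights by population shares:
  0.42×39.7 + 0.12×25 + 0.21×56.3 + 0.25×26.7 = 38.172%

38.2%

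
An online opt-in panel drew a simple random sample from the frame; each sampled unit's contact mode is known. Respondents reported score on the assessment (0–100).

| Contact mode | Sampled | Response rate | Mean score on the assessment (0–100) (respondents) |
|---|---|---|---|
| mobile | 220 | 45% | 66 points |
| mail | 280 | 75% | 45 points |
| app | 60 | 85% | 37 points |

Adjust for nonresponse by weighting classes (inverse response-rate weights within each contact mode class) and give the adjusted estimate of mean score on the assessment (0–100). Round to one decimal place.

52.4

Each respondent's weight = sampled/responded in their class; summing within a class gives n_sampled, so:
  mobile: 220 × 66 = 14,520
  mail: 280 × 45 = 12,600
  app: 60 × 37 = 2220
Adjusted estimate = 29,340 / 560 = 52.3929 → 52.4.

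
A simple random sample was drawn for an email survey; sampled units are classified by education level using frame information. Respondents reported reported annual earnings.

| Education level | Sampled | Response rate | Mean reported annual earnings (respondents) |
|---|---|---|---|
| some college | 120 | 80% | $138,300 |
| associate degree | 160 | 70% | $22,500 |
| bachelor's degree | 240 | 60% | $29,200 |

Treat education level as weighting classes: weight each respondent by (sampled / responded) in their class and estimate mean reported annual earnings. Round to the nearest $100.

$52,300

Each respondent's weight = sampled/responded in their class; summing within a class gives n_sampled, so:
  some college: 120 × 138,300 = 16,596,000
  associate degree: 160 × 22,500 = 3,600,000
  bachelor's degree: 240 × 29,200 = 7,008,000
Adjusted estimate = 27,204,000 / 520 = 52315.4 → $52,300.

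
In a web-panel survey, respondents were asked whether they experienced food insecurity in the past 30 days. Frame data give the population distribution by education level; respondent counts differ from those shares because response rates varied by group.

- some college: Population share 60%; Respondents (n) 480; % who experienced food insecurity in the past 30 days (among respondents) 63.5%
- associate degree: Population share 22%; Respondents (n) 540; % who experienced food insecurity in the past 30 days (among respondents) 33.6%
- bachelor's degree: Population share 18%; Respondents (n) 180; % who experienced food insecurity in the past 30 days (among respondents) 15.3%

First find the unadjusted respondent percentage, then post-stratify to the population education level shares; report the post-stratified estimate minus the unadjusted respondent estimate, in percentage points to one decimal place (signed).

Without adjustment, the pooled respondent share is:
  (480/1200)×63.5 + (540/1200)×33.6 + (180/1200)×15.3 = 42.815%
Reweighting by population education level shares:
  0.6×63.5 + 0.22×33.6 + 0.18×15.3 = 48.246%
Difference = 48.246 − 42.815 = 5.431 pp.

+5.4 percentage points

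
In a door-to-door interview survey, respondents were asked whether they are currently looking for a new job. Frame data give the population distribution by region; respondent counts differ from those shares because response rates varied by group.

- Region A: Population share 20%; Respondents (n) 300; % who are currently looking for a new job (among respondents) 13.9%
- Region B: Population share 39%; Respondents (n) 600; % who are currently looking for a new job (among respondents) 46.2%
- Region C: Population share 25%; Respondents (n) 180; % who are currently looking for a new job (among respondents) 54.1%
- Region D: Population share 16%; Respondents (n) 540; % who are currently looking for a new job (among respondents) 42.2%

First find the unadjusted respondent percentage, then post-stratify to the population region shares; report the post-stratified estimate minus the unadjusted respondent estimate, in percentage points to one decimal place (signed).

+1.3 percentage points

Unadjusted (pooled respondent) estimate weights by respondent counts:
  (300/1620)×13.9 + (600/1620)×46.2 + (180/1620)×54.1 + (540/1620)×42.2 = 39.763%
Reweighting by population region shares:
  0.2×13.9 + 0.39×46.2 + 0.25×54.1 + 0.16×42.2 = 41.075%
Difference = 41.075 − 39.763 = 1.312 pp.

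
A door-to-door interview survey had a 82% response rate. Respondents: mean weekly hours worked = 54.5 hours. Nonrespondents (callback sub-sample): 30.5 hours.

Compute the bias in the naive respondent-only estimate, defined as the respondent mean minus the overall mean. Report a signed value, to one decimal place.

Nonresponse fraction = 1 − 0.82 = 0.18.
Bias = (nonresponse fraction) × (respondent mean − nonrespondent mean)
     = 0.18 × (54.5 − 30.5) = 0.18 × 24 = 4.32.

+4.3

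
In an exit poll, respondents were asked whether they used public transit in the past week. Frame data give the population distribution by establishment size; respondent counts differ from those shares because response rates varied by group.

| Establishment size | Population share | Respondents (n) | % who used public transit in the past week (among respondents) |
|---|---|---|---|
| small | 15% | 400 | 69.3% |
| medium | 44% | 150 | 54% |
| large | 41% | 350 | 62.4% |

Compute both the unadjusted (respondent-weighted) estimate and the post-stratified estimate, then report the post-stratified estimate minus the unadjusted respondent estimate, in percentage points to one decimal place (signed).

Unadjusted (pooled respondent) estimate weights by respondent counts:
  (400/900)×69.3 + (150/900)×54 + (350/900)×62.4 = 64.0667%
Reweighting by population establishment size shares:
  0.15×69.3 + 0.44×54 + 0.41×62.4 = 59.739%
Difference = 59.739 − 64.0667 = -4.3277 pp.

-4.3 percentage points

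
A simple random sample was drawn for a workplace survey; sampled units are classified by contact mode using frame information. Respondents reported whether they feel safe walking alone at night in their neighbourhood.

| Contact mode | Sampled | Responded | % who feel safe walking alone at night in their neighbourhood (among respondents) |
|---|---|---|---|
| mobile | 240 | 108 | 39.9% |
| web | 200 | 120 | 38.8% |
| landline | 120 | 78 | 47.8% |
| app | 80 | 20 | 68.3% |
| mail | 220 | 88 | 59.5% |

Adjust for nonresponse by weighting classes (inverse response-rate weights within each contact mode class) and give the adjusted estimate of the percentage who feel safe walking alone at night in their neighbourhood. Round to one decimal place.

48.4%

Class response rates: mobile 108/240 = 45%, web 120/200 = 60%, landline 78/120 = 65%, app 20/80 = 25%, mail 88/220 = 40%.
Weighting each respondent by the inverse class response rate inflates each class back to its sampled size, so the class weight is n_sampled:
  mobile: 240 × 39.9 = 9576
  web: 200 × 38.8 = 7760
  landline: 120 × 47.8 = 5736
  app: 80 × 68.3 = 5464
  mail: 220 × 59.5 = 13,090
Adjusted estimate = 41,626 / 860 = 48.4023 → 48.4%.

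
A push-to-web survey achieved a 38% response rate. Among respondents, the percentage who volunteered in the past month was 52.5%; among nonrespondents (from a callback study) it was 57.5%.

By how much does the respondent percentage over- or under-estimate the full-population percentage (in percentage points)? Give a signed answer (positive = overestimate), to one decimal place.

Nonresponse fraction = 1 − 0.38 = 0.62.
Bias = (nonresponse fraction) × (respondent percentage − nonrespondent percentage)
     = 0.62 × (52.5 − 57.5) = 0.62 × -5 = -3.1.

-3.1 percentage points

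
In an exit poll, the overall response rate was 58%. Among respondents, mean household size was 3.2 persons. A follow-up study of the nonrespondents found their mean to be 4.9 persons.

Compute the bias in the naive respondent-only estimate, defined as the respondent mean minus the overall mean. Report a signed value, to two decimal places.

Nonresponse fraction = 1 − 0.58 = 0.42.
Bias = (nonresponse fraction) × (respondent mean − nonrespondent mean)
     = 0.42 × (3.2 − 4.9) = 0.42 × -1.7 = -0.714.

-0.71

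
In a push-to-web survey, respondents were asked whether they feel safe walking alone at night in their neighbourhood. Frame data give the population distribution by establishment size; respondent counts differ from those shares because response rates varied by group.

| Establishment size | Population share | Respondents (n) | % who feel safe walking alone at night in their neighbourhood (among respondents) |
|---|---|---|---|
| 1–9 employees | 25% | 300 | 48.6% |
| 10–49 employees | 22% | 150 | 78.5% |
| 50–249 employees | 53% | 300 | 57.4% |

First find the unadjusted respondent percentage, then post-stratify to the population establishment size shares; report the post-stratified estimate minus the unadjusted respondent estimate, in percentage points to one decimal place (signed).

+1.7 percentage points

Naive respondent-only estimate (weights = respondent counts):
  (300/750)×48.6 + (150/750)×78.5 + (300/750)×57.4 = 58.1%
Post-stratified estimate weights by population shares:
  0.25×48.6 + 0.22×78.5 + 0.53×57.4 = 59.842%
Difference = 59.842 − 58.1 = 1.742 pp.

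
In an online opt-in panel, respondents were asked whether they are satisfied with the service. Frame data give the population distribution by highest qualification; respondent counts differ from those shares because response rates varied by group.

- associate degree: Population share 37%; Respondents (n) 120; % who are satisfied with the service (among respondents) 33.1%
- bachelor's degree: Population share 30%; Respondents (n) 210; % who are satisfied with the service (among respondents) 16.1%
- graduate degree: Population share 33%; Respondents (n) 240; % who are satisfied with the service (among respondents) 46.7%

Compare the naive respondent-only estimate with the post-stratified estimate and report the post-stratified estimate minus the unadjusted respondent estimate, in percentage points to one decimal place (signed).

-0.1 percentage points

Unadjusted (pooled respondent) estimate weights by respondent counts:
  (120/570)×33.1 + (210/570)×16.1 + (240/570)×46.7 = 32.5632%
Reweighting by population highest qualification shares:
  0.37×33.1 + 0.3×16.1 + 0.33×46.7 = 32.488%
Difference = 32.488 − 32.5632 = -0.0752 pp.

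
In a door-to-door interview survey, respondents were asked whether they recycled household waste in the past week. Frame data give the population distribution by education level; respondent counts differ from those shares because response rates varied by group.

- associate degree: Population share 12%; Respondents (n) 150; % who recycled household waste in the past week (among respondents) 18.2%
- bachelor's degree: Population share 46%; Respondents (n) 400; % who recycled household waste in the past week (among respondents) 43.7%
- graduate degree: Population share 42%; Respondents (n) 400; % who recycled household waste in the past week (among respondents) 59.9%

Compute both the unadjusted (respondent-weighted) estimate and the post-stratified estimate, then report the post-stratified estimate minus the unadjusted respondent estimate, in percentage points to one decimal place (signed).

+0.9 percentage points

Unadjusted (pooled respondent) estimate weights by respondent counts:
  (150/950)×18.2 + (400/950)×43.7 + (400/950)×59.9 = 46.4947%
Post-stratified estimate weights by population shares:
  0.12×18.2 + 0.46×43.7 + 0.42×59.9 = 47.444%
Difference = 47.444 − 46.4947 = 0.9493 pp.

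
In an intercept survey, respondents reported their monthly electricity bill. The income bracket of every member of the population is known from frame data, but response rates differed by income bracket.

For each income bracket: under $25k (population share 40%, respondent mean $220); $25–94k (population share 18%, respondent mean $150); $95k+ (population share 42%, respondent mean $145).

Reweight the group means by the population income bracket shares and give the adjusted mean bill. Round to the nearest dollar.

Reweight to the known income bracket distribution:
  under $25k: 0.4 × 220 = 88
  $25–94k: 0.18 × 150 = 27
  $95k+: 0.42 × 145 = 60.9
Post-stratified estimate = 175.9 → $176.

$176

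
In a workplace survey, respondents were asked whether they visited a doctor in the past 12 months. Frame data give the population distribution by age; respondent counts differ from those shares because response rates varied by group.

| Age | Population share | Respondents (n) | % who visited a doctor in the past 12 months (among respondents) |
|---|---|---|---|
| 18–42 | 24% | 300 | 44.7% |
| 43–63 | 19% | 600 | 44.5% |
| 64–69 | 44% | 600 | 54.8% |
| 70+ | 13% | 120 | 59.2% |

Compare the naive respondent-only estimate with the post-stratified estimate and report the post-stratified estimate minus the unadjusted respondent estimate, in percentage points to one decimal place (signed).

+1.6 percentage points

Naive respondent-only estimate (weights = respondent counts):
  (300/1620)×44.7 + (600/1620)×44.5 + (600/1620)×54.8 + (120/1620)×59.2 = 49.4407%
Post-stratified estimate weights by population shares:
  0.24×44.7 + 0.19×44.5 + 0.44×54.8 + 0.13×59.2 = 50.991%
Difference = 50.991 − 49.4407 = 1.5503 pp.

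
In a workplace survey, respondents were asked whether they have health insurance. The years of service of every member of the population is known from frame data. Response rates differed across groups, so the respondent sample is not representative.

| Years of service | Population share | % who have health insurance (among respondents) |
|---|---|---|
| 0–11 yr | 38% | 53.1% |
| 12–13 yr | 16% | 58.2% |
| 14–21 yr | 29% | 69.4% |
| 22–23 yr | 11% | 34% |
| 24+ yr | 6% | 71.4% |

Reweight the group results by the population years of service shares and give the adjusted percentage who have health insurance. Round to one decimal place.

57.6%

Each cell contributes population-share × respondent value:
  0–11 yr: 0.38 × 53.1 = 20.178
  12–13 yr: 0.16 × 58.2 = 9.312
  14–21 yr: 0.29 × 69.4 = 20.126
  22–23 yr: 0.11 × 34 = 3.74
  24+ yr: 0.06 × 71.4 = 4.284
Post-stratified estimate = 57.64 → 57.6%.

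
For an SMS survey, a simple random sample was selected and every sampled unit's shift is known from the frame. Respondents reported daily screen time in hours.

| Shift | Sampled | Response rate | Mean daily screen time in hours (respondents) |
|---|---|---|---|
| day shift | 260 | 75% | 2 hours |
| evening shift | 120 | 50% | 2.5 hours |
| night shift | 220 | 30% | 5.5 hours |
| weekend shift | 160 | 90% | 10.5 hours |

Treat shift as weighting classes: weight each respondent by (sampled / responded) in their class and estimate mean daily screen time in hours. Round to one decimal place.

Each respondent's weight = sampled/responded in their class; summing within a class gives n_sampled, so:
  day shift: 260 × 2 = 520
  evening shift: 120 × 2.5 = 300
  night shift: 220 × 5.5 = 1210
  weekend shift: 160 × 10.5 = 1680
Adjusted estimate = 3710 / 760 = 4.88158 → 4.9.

4.9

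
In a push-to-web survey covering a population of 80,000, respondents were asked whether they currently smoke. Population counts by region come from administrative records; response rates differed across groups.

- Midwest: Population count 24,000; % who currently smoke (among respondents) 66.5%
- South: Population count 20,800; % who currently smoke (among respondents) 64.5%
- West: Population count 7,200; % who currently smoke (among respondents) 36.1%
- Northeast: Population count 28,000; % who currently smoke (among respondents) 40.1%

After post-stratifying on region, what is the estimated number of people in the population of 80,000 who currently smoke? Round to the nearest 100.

43,200

Estimated count per cell = population count × respondent percentage:
  Midwest: 24,000 × 66.5% = 15,960
  South: 20,800 × 64.5% = 13,416
  West: 7,200 × 36.1% = 2599.2
  Northeast: 28,000 × 40.1% = 11,228
Estimated total = 43203.2 → 43,200.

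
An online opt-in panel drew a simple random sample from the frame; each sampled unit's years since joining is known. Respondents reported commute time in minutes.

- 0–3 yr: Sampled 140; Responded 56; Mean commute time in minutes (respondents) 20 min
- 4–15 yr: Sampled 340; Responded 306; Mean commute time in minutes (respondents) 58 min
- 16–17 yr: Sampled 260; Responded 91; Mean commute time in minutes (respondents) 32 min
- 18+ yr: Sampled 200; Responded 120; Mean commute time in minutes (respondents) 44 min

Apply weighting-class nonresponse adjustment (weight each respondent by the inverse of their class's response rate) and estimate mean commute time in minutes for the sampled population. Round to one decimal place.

42.2

Class response rates: 0–3 yr 56/140 = 40%, 4–15 yr 306/340 = 90%, 16–17 yr 91/260 = 35%, 18+ yr 120/200 = 60%.
Each respondent's weight = sampled/responded in their class; summing within a class gives n_sampled, so:
  0–3 yr: 140 × 20 = 2800
  4–15 yr: 340 × 58 = 19,720
  16–17 yr: 260 × 32 = 8320
  18+ yr: 200 × 44 = 8800
Adjusted estimate = 39,640 / 940 = 42.1702 → 42.2.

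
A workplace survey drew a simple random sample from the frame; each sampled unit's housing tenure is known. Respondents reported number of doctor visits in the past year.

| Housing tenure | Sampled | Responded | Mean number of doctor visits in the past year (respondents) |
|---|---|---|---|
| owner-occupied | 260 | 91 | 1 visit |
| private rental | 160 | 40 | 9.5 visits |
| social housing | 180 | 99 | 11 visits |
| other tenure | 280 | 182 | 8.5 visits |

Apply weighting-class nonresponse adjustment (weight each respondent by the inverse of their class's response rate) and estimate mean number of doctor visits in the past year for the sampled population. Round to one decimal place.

7.0

Response rates by class: owner-occupied 91/260 = 35%, private rental 40/160 = 25%, social housing 99/180 = 55%, other tenure 182/280 = 65%.
Each respondent's weight = sampled/responded in their class; summing within a class gives n_sampled, so:
  owner-occupied: 260 × 1 = 260
  private rental: 160 × 9.5 = 1520
  social housing: 180 × 11 = 1980
  other tenure: 280 × 8.5 = 2380
Adjusted estimate = 6140 / 880 = 6.97727 → 7.0.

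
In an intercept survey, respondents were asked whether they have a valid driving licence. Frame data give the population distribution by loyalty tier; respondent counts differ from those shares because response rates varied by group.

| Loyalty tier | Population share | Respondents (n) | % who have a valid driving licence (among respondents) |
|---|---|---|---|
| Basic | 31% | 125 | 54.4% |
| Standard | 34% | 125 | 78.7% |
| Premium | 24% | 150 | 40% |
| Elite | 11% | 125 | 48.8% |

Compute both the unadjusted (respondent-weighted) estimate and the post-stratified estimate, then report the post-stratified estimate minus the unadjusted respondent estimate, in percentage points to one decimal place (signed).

Unadjusted (pooled respondent) estimate weights by respondent counts:
  (125/525)×54.4 + (125/525)×78.7 + (150/525)×40 + (125/525)×48.8 = 54.7381%
Post-stratifying to population shares instead:
  0.31×54.4 + 0.34×78.7 + 0.24×40 + 0.11×48.8 = 58.59%
Difference = 58.59 − 54.7381 = 3.8519 pp.

+3.9 percentage points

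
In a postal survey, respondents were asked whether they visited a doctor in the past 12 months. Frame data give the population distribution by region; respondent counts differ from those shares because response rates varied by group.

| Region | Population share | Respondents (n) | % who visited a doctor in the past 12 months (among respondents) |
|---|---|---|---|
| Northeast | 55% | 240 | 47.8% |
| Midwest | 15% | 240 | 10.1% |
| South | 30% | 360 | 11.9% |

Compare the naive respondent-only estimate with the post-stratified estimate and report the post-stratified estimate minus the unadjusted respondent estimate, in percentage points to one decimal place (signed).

Unadjusted (pooled respondent) estimate weights by respondent counts:
  (240/840)×47.8 + (240/840)×10.1 + (360/840)×11.9 = 21.6429%
Post-stratified estimate weights by population shares:
  0.55×47.8 + 0.15×10.1 + 0.3×11.9 = 31.375%
Difference = 31.375 − 21.6429 = 9.7321 pp.

+9.7 percentage points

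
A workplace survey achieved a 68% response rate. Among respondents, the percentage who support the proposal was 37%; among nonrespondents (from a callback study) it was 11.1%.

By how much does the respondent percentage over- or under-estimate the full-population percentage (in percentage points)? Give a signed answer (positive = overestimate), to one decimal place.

Nonresponse fraction = 1 − 0.68 = 0.32.
Bias = (nonresponse fraction) × (respondent percentage − nonrespondent percentage)
     = 0.32 × (37 − 11.1) = 0.32 × 25.9 = 8.288.

+8.3 percentage points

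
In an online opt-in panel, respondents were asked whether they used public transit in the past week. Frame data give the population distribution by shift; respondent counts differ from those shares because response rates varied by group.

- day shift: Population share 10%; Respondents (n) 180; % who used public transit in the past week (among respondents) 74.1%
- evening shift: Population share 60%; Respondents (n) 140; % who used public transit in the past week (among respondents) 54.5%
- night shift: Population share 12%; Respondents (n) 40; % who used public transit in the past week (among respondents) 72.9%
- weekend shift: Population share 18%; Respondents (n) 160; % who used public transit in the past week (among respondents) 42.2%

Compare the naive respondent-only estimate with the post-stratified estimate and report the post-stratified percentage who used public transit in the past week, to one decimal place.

56.5%

Naive respondent-only estimate (weights = respondent counts):
  (180/520)×74.1 + (140/520)×54.5 + (40/520)×72.9 + (160/520)×42.2 = 58.9154%
Post-stratifying to population shares instead:
  0.1×74.1 + 0.6×54.5 + 0.12×72.9 + 0.18×42.2 = 56.454%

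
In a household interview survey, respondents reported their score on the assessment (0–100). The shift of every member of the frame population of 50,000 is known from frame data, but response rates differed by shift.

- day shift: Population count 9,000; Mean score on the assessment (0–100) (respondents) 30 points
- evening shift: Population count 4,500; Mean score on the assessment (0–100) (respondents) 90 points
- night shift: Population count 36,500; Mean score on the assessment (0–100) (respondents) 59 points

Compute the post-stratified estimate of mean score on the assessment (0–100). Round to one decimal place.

56.6

Reweight to the known shift distribution:
  day shift: (9,000/50,000) × 30 = 5.4
  evening shift: (4,500/50,000) × 90 = 8.1
  night shift: (36,500/50,000) × 59 = 43.07
Post-stratified estimate = 56.57 → 56.6.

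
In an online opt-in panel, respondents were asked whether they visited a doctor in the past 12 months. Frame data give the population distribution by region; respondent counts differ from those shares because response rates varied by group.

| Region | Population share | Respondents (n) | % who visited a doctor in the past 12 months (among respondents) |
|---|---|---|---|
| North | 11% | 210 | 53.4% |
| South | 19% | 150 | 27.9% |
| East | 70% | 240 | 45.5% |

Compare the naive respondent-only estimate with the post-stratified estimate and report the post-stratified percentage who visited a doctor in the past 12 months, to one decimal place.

Without adjustment, the pooled respondent share is:
  (210/600)×53.4 + (150/600)×27.9 + (240/600)×45.5 = 43.865%
Post-stratified estimate weights by population shares:
  0.11×53.4 + 0.19×27.9 + 0.7×45.5 = 43.025%

43.0%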